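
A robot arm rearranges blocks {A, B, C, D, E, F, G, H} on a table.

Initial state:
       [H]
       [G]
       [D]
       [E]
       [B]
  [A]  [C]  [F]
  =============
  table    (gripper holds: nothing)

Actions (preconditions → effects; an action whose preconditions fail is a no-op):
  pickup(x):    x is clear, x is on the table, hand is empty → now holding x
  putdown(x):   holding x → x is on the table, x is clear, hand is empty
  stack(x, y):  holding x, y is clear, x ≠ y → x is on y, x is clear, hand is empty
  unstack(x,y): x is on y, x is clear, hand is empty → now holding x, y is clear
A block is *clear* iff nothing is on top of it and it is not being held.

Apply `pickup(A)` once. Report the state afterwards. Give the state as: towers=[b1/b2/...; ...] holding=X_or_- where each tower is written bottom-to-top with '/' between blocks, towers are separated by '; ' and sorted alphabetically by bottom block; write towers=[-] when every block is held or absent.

before: towers=[A; C/B/E/D/G/H; F] holding=-
pre[pickup(A)]: clear(A) ✓, ontable(A) ✓, handempty ✓
all met → apply pickup(A)
after:  towers=[C/B/E/D/G/H; F] holding=A

towers=[C/B/E/D/G/H; F] holding=A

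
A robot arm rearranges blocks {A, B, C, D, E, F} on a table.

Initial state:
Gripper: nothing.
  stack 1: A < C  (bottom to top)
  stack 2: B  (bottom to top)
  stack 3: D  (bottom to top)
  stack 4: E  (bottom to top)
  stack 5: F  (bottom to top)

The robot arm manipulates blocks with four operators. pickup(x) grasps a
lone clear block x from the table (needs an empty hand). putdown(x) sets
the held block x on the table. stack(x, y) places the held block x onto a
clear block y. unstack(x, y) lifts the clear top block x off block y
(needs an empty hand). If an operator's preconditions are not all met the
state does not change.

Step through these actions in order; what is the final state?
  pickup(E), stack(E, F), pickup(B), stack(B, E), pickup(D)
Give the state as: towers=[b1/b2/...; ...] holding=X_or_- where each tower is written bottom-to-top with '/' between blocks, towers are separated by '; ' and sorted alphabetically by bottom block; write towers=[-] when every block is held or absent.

towers=[A/C; F/E/B] holding=D

step 1 (pickup(E)): towers=[A/C; B; D; F] holding=E
step 2 (stack(E, F)): towers=[A/C; B; D; F/E] holding=-
step 3 (pickup(B)): towers=[A/C; D; F/E] holding=B
step 4 (stack(B, E)): towers=[A/C; D; F/E/B] holding=-
step 5 (pickup(D)): towers=[A/C; F/E/B] holding=D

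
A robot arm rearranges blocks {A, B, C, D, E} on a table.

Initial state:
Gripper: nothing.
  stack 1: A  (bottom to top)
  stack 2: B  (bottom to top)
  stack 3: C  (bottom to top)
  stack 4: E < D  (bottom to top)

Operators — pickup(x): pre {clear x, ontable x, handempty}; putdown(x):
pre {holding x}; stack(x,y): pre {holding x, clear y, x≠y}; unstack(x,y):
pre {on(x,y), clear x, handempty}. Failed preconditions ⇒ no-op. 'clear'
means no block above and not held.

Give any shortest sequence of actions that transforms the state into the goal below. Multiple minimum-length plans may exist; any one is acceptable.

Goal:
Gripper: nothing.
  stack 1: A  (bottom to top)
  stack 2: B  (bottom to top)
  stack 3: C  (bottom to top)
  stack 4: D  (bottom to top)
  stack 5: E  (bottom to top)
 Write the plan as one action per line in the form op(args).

step 1 (unstack(D, E)): towers=[A; B; C; E] holding=D
step 2 (putdown(D)): towers=[A; B; C; D; E] holding=-
goal check: towers=[A; B; C; D; E] holding=- — reached (length 2, optimal by BFS)

unstack(D, E)
putdown(D)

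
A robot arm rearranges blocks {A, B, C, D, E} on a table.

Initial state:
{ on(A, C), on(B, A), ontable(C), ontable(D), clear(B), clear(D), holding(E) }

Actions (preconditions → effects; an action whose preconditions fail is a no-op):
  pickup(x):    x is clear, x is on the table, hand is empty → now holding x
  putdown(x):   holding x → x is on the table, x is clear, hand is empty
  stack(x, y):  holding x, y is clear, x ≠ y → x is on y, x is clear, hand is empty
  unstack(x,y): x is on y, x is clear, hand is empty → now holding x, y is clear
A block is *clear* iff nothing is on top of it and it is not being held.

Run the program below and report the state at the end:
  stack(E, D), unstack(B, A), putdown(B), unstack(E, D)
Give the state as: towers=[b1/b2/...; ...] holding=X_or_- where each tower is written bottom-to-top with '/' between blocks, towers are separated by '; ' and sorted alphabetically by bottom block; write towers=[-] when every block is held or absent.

step 1 (stack(E, D)): towers=[C/A/B; D/E] holding=-
step 2 (unstack(B, A)): towers=[C/A; D/E] holding=B
step 3 (putdown(B)): towers=[B; C/A; D/E] holding=-
step 4 (unstack(E, D)): towers=[B; C/A; D] holding=E

towers=[B; C/A; D] holding=E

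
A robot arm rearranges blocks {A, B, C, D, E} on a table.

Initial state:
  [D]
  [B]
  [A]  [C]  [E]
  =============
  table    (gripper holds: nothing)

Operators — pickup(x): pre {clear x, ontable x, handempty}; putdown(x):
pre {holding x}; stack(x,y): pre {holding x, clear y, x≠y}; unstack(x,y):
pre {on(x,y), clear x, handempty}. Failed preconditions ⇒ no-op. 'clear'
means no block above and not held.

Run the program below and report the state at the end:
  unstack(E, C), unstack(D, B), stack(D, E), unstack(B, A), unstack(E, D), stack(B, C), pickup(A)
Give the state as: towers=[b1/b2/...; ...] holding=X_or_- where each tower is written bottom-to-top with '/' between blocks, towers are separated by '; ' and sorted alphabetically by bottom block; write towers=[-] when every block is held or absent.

step 1 (unstack(E, C)) [no-op]: towers=[A/B/D; C; E] holding=-
step 2 (unstack(D, B)): towers=[A/B; C; E] holding=D
step 3 (stack(D, E)): towers=[A/B; C; E/D] holding=-
step 4 (unstack(B, A)): towers=[A; C; E/D] holding=B
step 5 (unstack(E, D)) [no-op]: towers=[A; C; E/D] holding=B
step 6 (stack(B, C)): towers=[A; C/B; E/D] holding=-
step 7 (pickup(A)): towers=[C/B; E/D] holding=A

towers=[C/B; E/D] holding=A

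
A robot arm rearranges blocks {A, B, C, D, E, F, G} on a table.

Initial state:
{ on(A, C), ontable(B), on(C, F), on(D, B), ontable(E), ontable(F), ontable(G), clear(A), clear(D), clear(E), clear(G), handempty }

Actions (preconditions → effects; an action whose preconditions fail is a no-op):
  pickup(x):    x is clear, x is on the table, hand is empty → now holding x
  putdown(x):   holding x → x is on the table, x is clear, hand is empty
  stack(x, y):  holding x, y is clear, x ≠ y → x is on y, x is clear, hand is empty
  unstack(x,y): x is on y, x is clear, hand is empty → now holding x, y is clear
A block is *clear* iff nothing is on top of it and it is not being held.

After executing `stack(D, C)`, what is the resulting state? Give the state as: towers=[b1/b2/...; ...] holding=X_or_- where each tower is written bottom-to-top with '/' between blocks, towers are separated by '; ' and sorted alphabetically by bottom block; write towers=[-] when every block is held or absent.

before: towers=[B/D; E; F/C/A; G] holding=-
pre[stack(D, C)]: holding(D) no, clear(C) no, D≠C yes
holding(D), clear(C) unmet → stack(D, C) is a no-op
after:  towers=[B/D; E; F/C/A; G] holding=-

towers=[B/D; E; F/C/A; G] holding=-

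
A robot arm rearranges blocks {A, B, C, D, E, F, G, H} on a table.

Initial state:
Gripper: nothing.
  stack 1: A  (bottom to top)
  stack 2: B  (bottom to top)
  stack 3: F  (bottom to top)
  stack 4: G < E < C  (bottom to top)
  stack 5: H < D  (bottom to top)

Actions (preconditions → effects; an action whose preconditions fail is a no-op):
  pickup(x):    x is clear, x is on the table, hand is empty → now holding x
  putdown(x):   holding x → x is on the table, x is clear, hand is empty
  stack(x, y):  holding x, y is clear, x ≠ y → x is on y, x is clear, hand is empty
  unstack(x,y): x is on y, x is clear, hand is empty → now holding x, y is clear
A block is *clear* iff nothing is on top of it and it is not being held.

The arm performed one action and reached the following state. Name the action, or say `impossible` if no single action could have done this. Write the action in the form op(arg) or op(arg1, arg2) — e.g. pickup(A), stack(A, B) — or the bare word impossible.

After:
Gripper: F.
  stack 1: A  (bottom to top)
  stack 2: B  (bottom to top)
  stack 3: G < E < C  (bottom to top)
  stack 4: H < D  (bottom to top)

pickup(F)

target: towers=[A; B; G/E/C; H/D] holding=F
         pickup(A) → towers=[B; F; G/E/C; H/D] holding=A
         pickup(B) → towers=[A; F; G/E/C; H/D] holding=B
         pickup(F) → towers=[A; B; G/E/C; H/D] holding=F  ← match
     unstack(D, H) → towers=[A; B; F; G/E/C; H] holding=D
     unstack(C, E) → towers=[A; B; F; G/E; H/D] holding=C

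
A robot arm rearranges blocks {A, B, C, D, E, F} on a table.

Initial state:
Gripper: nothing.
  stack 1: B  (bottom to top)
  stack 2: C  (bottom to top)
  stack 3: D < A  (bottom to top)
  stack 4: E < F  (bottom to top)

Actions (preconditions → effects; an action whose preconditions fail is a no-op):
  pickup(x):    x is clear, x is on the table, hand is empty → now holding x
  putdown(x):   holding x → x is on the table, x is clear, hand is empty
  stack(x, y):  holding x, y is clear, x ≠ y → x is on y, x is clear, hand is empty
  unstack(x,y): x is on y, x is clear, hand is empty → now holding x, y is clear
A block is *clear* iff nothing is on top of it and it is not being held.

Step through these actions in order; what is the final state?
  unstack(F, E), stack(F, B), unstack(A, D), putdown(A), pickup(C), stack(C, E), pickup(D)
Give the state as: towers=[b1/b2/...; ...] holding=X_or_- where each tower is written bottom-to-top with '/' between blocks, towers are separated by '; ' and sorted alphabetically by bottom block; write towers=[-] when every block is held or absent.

towers=[A; B/F; E/C] holding=D

step 1 (unstack(F, E)): towers=[B; C; D/A; E] holding=F
step 2 (stack(F, B)): towers=[B/F; C; D/A; E] holding=-
step 3 (unstack(A, D)): towers=[B/F; C; D; E] holding=A
step 4 (putdown(A)): towers=[A; B/F; C; D; E] holding=-
step 5 (pickup(C)): towers=[A; B/F; D; E] holding=C
step 6 (stack(C, E)): towers=[A; B/F; D; E/C] holding=-
step 7 (pickup(D)): towers=[A; B/F; E/C] holding=D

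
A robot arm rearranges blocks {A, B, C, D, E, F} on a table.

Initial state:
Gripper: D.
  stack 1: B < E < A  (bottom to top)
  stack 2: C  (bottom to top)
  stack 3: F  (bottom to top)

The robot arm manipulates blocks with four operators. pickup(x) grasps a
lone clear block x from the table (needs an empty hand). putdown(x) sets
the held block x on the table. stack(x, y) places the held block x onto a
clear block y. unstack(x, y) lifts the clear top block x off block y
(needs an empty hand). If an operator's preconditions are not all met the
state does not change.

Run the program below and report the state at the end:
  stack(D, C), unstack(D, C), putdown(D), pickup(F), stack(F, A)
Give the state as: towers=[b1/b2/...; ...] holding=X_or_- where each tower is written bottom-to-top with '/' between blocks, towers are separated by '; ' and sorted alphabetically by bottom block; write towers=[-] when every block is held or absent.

towers=[B/E/A/F; C; D] holding=-

step 1 (stack(D, C)): towers=[B/E/A; C/D; F] holding=-
step 2 (unstack(D, C)): towers=[B/E/A; C; F] holding=D
step 3 (putdown(D)): towers=[B/E/A; C; D; F] holding=-
step 4 (pickup(F)): towers=[B/E/A; C; D] holding=F
step 5 (stack(F, A)): towers=[B/E/A/F; C; D] holding=-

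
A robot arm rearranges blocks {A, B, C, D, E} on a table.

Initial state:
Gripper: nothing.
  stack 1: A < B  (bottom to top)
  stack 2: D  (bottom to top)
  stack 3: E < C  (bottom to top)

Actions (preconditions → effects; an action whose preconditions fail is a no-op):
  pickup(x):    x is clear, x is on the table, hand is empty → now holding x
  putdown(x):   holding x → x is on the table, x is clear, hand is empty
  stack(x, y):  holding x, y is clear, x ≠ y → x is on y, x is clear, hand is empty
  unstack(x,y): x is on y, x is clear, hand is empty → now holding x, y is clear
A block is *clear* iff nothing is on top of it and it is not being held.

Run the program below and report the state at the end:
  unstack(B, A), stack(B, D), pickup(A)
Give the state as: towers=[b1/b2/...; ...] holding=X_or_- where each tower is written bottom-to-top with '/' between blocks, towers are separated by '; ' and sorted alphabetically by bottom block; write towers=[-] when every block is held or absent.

towers=[D/B; E/C] holding=A

step 1 (unstack(B, A)): towers=[A; D; E/C] holding=B
step 2 (stack(B, D)): towers=[A; D/B; E/C] holding=-
step 3 (pickup(A)): towers=[D/B; E/C] holding=A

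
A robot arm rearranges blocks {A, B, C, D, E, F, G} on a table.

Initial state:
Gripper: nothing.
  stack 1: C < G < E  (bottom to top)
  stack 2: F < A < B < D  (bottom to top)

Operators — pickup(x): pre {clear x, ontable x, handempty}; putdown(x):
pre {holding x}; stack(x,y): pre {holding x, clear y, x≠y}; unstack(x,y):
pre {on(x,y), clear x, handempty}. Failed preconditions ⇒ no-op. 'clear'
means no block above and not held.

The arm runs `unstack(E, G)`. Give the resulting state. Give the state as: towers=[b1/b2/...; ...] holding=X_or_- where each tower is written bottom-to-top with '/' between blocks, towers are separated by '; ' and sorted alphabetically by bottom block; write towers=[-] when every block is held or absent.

before: towers=[C/G/E; F/A/B/D] holding=-
pre[unstack(E, G)]: on(E,G) yes, clear(E) yes, handempty yes
all met → apply unstack(E, G)
after:  towers=[C/G; F/A/B/D] holding=E

towers=[C/G; F/A/B/D] holding=E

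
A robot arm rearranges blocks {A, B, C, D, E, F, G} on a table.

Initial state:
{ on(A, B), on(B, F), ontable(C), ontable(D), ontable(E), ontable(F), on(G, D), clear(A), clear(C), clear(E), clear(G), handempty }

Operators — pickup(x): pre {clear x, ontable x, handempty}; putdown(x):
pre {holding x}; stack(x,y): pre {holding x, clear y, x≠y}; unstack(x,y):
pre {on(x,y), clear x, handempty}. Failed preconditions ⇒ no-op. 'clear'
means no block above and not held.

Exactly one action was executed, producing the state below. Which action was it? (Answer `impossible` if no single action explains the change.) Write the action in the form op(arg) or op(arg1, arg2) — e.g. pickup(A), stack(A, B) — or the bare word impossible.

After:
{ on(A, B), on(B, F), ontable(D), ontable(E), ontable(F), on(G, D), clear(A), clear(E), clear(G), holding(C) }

target: towers=[D/G; E; F/B/A] holding=C
     unstack(G, D) → towers=[C; D; E; F/B/A] holding=G
     unstack(A, B) → towers=[C; D/G; E; F/B] holding=A
         pickup(E) → towers=[C; D/G; F/B/A] holding=E
         pickup(C) → towers=[D/G; E; F/B/A] holding=C  ← match

pickup(C)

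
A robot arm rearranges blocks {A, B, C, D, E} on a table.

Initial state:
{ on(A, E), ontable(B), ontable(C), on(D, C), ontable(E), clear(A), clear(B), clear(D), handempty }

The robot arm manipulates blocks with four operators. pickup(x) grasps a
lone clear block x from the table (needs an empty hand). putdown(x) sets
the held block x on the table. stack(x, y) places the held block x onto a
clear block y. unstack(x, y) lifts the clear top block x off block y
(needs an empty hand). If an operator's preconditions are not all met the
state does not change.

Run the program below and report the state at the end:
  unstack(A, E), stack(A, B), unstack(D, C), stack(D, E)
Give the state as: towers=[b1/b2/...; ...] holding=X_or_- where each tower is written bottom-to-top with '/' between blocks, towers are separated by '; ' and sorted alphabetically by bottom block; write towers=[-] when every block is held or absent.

step 1 (unstack(A, E)): towers=[B; C/D; E] holding=A
step 2 (stack(A, B)): towers=[B/A; C/D; E] holding=-
step 3 (unstack(D, C)): towers=[B/A; C; E] holding=D
step 4 (stack(D, E)): towers=[B/A; C; E/D] holding=-

towers=[B/A; C; E/D] holding=-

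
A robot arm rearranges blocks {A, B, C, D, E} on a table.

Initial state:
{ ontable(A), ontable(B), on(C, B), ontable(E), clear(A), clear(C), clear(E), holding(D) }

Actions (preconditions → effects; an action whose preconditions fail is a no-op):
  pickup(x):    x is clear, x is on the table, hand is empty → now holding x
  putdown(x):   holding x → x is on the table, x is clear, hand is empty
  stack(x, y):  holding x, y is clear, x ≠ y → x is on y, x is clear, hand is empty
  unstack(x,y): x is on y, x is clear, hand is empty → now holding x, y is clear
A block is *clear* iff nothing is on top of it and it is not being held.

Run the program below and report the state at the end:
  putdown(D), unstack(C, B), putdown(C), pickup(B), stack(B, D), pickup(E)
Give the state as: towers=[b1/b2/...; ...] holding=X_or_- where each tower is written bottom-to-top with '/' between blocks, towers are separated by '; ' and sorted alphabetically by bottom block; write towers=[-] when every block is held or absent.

towers=[A; C; D/B] holding=E

step 1 (putdown(D)): towers=[A; B/C; D; E] holding=-
step 2 (unstack(C, B)): towers=[A; B; D; E] holding=C
step 3 (putdown(C)): towers=[A; B; C; D; E] holding=-
step 4 (pickup(B)): towers=[A; C; D; E] holding=B
step 5 (stack(B, D)): towers=[A; C; D/B; E] holding=-
step 6 (pickup(E)): towers=[A; C; D/B] holding=E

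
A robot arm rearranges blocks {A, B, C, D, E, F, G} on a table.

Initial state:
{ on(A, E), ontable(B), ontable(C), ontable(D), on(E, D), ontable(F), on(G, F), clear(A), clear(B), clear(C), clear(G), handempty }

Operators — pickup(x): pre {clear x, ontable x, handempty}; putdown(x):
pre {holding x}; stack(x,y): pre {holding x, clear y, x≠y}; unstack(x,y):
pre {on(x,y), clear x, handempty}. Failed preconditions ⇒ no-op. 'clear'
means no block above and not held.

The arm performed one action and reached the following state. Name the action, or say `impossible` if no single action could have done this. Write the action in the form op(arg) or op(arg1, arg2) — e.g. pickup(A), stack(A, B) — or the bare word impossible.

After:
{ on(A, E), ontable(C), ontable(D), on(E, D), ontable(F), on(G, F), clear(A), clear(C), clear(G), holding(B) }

target: towers=[C; D/E/A; F/G] holding=B
         pickup(B) → towers=[C; D/E/A; F/G] holding=B  ← match
     unstack(G, F) → towers=[B; C; D/E/A; F] holding=G
     unstack(A, E) → towers=[B; C; D/E; F/G] holding=A
         pickup(C) → towers=[B; D/E/A; F/G] holding=C

pickup(B)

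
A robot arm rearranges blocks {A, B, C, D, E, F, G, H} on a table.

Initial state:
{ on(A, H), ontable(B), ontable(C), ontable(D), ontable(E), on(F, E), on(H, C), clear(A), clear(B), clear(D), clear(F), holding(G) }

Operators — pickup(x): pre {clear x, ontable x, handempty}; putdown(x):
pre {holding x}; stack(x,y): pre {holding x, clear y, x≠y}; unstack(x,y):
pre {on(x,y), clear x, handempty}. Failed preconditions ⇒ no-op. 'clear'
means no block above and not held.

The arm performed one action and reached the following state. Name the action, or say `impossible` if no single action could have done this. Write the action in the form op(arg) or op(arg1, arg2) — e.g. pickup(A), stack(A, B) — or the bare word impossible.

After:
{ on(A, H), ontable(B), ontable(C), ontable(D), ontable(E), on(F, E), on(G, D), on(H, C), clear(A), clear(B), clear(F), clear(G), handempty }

stack(G, D)

target: towers=[B; C/H/A; D/G; E/F] holding=-
        putdown(G) → towers=[B; C/H/A; D; E/F; G] holding=-
       stack(G, A) → towers=[B; C/H/A/G; D; E/F] holding=-
       stack(G, B) → towers=[B/G; C/H/A; D; E/F] holding=-
       stack(G, F) → towers=[B; C/H/A; D; E/F/G] holding=-
       stack(G, D) → towers=[B; C/H/A; D/G; E/F] holding=-  ← match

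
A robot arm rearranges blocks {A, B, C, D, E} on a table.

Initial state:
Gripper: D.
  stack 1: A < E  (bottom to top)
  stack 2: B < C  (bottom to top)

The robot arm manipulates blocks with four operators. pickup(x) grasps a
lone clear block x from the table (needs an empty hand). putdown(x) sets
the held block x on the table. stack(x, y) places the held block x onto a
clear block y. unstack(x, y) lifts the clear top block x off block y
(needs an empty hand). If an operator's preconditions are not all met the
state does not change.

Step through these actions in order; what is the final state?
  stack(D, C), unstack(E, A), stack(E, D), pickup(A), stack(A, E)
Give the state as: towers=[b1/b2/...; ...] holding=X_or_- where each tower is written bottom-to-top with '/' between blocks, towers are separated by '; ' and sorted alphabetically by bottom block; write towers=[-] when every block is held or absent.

towers=[B/C/D/E/A] holding=-

step 1 (stack(D, C)): towers=[A/E; B/C/D] holding=-
step 2 (unstack(E, A)): towers=[A; B/C/D] holding=E
step 3 (stack(E, D)): towers=[A; B/C/D/E] holding=-
step 4 (pickup(A)): towers=[B/C/D/E] holding=A
step 5 (stack(A, E)): towers=[B/C/D/E/A] holding=-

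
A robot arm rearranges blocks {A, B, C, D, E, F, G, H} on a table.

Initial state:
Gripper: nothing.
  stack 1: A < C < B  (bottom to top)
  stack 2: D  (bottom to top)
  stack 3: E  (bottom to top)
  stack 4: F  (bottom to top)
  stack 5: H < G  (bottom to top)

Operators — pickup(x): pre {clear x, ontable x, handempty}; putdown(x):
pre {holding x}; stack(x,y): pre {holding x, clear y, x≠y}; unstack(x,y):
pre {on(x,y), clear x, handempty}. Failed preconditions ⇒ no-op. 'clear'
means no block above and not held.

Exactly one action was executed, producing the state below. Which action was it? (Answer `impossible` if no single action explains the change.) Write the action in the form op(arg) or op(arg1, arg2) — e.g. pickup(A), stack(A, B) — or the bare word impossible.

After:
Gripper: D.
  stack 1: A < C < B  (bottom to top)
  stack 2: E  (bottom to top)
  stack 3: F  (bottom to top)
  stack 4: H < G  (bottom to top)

pickup(D)

target: towers=[A/C/B; E; F; H/G] holding=D
     unstack(G, H) → towers=[A/C/B; D; E; F; H] holding=G
         pickup(E) → towers=[A/C/B; D; F; H/G] holding=E
     unstack(B, C) → towers=[A/C; D; E; F; H/G] holding=B
         pickup(F) → towers=[A/C/B; D; E; H/G] holding=F
         pickup(D) → towers=[A/C/B; E; F; H/G] holding=D  ← match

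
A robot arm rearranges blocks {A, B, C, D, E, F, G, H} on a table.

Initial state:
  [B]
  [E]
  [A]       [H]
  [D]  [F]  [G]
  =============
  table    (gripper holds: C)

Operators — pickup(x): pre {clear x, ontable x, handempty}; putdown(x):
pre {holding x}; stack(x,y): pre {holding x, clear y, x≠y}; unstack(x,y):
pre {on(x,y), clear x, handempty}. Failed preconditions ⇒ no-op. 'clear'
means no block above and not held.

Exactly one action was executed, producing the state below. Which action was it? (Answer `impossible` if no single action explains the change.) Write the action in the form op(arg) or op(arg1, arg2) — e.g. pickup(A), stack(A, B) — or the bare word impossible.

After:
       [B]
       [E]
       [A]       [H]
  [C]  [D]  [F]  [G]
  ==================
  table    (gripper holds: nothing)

putdown(C)

target: towers=[C; D/A/E/B; F; G/H] holding=-
        putdown(C) → towers=[C; D/A/E/B; F; G/H] holding=-  ← match
       stack(C, H) → towers=[D/A/E/B; F; G/H/C] holding=-
       stack(C, B) → towers=[D/A/E/B/C; F; G/H] holding=-
       stack(C, F) → towers=[D/A/E/B; F/C; G/H] holding=-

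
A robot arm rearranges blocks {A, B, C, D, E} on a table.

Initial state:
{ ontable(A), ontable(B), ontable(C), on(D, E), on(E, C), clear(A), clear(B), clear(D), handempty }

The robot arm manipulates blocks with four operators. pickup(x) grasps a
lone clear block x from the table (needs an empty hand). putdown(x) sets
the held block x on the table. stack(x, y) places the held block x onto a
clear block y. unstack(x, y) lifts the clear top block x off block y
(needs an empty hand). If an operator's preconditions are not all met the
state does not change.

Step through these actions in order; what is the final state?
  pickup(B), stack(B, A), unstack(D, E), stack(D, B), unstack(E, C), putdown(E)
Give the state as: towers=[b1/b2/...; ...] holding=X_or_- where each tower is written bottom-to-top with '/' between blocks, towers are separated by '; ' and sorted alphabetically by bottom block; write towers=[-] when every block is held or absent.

towers=[A/B/D; C; E] holding=-

step 1 (pickup(B)): towers=[A; C/E/D] holding=B
step 2 (stack(B, A)): towers=[A/B; C/E/D] holding=-
step 3 (unstack(D, E)): towers=[A/B; C/E] holding=D
step 4 (stack(D, B)): towers=[A/B/D; C/E] holding=-
step 5 (unstack(E, C)): towers=[A/B/D; C] holding=E
step 6 (putdown(E)): towers=[A/B/D; C; E] holding=-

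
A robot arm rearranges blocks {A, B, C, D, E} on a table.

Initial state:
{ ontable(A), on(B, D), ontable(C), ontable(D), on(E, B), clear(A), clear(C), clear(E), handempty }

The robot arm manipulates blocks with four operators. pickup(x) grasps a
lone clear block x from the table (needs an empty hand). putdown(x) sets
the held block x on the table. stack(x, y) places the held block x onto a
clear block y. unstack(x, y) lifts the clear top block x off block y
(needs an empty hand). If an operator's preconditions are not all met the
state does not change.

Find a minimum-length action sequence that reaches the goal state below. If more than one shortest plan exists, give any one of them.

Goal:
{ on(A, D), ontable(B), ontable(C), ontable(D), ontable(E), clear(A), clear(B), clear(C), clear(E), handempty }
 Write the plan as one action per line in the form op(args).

step 1 (unstack(E, B)): towers=[A; C; D/B] holding=E
step 2 (putdown(E)): towers=[A; C; D/B; E] holding=-
step 3 (unstack(B, D)): towers=[A; C; D; E] holding=B
step 4 (putdown(B)): towers=[A; B; C; D; E] holding=-
step 5 (pickup(A)): towers=[B; C; D; E] holding=A
step 6 (stack(A, D)): towers=[B; C; D/A; E] holding=-
goal check: towers=[B; C; D/A; E] holding=- — reached (length 6, optimal by BFS)

unstack(E, B)
putdown(E)
unstack(B, D)
putdown(B)
pickup(A)
stack(A, D)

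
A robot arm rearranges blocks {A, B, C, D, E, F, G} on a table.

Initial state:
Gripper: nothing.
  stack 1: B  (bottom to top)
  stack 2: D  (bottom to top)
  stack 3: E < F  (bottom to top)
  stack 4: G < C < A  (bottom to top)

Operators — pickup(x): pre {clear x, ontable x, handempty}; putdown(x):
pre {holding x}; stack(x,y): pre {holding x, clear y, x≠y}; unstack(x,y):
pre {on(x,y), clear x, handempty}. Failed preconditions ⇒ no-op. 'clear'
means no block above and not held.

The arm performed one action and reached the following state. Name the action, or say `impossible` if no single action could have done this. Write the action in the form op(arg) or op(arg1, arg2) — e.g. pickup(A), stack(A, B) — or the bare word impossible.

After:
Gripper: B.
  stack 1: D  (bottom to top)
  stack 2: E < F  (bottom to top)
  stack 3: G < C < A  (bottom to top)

pickup(B)

target: towers=[D; E/F; G/C/A] holding=B
         pickup(B) → towers=[D; E/F; G/C/A] holding=B  ← match
     unstack(F, E) → towers=[B; D; E; G/C/A] holding=F
         pickup(D) → towers=[B; E/F; G/C/A] holding=D
     unstack(A, C) → towers=[B; D; E/F; G/C] holding=A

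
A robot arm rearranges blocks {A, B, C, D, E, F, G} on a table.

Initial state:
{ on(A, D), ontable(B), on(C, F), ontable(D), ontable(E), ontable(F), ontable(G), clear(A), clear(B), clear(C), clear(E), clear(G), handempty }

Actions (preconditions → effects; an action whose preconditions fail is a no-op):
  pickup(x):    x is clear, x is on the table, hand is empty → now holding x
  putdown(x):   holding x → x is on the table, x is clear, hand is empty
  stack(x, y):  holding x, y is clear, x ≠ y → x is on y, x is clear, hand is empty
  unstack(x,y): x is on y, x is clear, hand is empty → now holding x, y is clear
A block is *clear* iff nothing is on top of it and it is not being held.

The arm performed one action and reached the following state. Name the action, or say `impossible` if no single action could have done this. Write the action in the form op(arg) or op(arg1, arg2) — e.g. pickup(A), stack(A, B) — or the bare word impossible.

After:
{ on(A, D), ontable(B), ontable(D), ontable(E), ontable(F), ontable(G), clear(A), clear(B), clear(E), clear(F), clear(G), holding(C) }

unstack(C, F)

target: towers=[B; D/A; E; F; G] holding=C
         pickup(B) → towers=[D/A; E; F/C; G] holding=B
         pickup(G) → towers=[B; D/A; E; F/C] holding=G
     unstack(A, D) → towers=[B; D; E; F/C; G] holding=A
         pickup(E) → towers=[B; D/A; F/C; G] holding=E
     unstack(C, F) → towers=[B; D/A; E; F; G] holding=C  ← match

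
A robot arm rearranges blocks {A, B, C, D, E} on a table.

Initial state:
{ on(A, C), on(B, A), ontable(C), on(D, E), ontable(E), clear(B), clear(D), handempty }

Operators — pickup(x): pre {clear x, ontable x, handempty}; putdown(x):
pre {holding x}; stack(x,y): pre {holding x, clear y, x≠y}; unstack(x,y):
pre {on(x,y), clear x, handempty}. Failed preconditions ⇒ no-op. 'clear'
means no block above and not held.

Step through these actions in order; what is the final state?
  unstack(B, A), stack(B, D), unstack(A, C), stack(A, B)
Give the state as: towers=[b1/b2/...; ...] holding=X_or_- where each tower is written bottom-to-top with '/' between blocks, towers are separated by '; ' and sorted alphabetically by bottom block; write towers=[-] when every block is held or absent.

towers=[C; E/D/B/A] holding=-

step 1 (unstack(B, A)): towers=[C/A; E/D] holding=B
step 2 (stack(B, D)): towers=[C/A; E/D/B] holding=-
step 3 (unstack(A, C)): towers=[C; E/D/B] holding=A
step 4 (stack(A, B)): towers=[C; E/D/B/A] holding=-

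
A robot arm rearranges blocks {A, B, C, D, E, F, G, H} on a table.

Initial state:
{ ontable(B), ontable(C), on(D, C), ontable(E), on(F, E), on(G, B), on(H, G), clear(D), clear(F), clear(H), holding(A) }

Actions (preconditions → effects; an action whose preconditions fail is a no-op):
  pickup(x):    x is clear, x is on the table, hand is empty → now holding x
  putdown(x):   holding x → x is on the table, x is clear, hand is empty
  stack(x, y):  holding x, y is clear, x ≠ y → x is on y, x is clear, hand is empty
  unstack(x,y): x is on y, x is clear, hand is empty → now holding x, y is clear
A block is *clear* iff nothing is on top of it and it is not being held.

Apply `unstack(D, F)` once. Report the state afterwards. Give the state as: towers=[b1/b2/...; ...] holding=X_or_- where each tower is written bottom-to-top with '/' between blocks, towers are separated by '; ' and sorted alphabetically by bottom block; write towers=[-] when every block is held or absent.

towers=[B/G/H; C/D; E/F] holding=A

before: towers=[B/G/H; C/D; E/F] holding=A
pre[unstack(D, F)]: on(D,F) no, clear(D) yes, handempty no
on(D,F), handempty unmet → unstack(D, F) is a no-op
after:  towers=[B/G/H; C/D; E/F] holding=A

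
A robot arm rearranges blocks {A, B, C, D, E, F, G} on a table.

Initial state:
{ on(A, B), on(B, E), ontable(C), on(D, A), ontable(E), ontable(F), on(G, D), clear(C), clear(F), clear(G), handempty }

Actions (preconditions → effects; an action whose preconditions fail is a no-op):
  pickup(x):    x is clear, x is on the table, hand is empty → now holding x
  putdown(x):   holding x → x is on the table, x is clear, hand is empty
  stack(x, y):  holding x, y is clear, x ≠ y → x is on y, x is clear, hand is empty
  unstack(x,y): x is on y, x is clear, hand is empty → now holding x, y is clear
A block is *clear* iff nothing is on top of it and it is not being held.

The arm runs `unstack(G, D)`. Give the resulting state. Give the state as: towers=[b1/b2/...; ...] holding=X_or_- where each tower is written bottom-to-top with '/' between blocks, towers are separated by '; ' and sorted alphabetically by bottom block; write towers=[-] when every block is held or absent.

before: towers=[C; E/B/A/D/G; F] holding=-
pre[unstack(G, D)]: on(G,D) ok, clear(G) ok, handempty ok
all met → apply unstack(G, D)
after:  towers=[C; E/B/A/D; F] holding=G

towers=[C; E/B/A/D; F] holding=G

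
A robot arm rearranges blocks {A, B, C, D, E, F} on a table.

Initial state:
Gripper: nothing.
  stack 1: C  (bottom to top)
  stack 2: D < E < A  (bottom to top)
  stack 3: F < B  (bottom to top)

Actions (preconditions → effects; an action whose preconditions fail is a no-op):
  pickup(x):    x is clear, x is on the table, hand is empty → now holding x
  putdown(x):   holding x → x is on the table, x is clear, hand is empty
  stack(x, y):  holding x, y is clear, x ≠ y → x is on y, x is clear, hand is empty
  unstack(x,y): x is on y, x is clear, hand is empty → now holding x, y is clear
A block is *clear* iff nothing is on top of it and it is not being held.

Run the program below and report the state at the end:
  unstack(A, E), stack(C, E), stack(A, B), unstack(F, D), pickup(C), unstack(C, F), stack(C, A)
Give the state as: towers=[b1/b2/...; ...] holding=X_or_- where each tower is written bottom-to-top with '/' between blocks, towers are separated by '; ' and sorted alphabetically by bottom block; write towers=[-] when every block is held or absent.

towers=[D/E; F/B/A/C] holding=-

step 1 (unstack(A, E)): towers=[C; D/E; F/B] holding=A
step 2 (stack(C, E)) [no-op]: towers=[C; D/E; F/B] holding=A
step 3 (stack(A, B)): towers=[C; D/E; F/B/A] holding=-
step 4 (unstack(F, D)) [no-op]: towers=[C; D/E; F/B/A] holding=-
step 5 (pickup(C)): towers=[D/E; F/B/A] holding=C
step 6 (unstack(C, F)) [no-op]: towers=[D/E; F/B/A] holding=C
step 7 (stack(C, A)): towers=[D/E; F/B/A/C] holding=-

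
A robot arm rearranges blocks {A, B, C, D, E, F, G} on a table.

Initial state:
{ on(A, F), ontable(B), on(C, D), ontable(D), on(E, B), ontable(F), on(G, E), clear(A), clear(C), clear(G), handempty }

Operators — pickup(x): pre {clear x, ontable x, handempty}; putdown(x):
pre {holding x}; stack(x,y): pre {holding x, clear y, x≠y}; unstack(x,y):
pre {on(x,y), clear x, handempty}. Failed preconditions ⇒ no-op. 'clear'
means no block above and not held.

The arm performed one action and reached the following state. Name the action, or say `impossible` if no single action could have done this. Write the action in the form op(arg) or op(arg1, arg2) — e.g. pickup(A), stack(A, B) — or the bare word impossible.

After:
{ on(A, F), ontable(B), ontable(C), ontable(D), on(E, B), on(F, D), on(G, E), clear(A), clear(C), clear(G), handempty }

impossible

target: towers=[B/E/G; C; D/F/A] holding=-
     unstack(G, E) → towers=[B/E; D/C; F/A] holding=G
     unstack(A, F) → towers=[B/E/G; D/C; F] holding=A
     unstack(C, D) → towers=[B/E/G; D; F/A] holding=C
none of the 3 applicable actions match → impossible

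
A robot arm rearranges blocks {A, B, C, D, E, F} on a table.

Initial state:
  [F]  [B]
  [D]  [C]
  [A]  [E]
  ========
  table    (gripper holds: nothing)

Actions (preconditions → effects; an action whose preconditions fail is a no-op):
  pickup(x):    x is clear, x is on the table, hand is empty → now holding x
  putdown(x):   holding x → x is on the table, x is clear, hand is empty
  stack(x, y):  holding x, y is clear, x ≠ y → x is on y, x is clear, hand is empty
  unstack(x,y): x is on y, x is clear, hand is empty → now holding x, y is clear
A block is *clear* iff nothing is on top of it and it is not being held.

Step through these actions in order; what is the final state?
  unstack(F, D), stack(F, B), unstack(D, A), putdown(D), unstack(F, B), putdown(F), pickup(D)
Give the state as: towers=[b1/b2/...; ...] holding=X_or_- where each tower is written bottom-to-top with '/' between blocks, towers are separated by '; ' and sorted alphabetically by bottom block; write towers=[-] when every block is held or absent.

step 1 (unstack(F, D)): towers=[A/D; E/C/B] holding=F
step 2 (stack(F, B)): towers=[A/D; E/C/B/F] holding=-
step 3 (unstack(D, A)): towers=[A; E/C/B/F] holding=D
step 4 (putdown(D)): towers=[A; D; E/C/B/F] holding=-
step 5 (unstack(F, B)): towers=[A; D; E/C/B] holding=F
step 6 (putdown(F)): towers=[A; D; E/C/B; F] holding=-
step 7 (pickup(D)): towers=[A; E/C/B; F] holding=D

towers=[A; E/C/B; F] holding=D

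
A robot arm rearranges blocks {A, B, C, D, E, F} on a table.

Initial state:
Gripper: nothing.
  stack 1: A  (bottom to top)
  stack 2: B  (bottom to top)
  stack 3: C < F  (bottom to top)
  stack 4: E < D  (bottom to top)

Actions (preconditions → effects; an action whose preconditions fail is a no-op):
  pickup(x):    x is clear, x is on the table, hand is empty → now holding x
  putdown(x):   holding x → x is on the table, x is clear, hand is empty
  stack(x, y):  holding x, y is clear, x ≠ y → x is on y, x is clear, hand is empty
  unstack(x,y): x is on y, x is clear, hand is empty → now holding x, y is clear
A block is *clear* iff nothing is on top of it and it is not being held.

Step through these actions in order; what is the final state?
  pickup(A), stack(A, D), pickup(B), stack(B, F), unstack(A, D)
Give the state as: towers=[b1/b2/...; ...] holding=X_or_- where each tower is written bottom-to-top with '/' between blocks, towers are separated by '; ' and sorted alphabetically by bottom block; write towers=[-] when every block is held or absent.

towers=[C/F/B; E/D] holding=A

step 1 (pickup(A)): towers=[B; C/F; E/D] holding=A
step 2 (stack(A, D)): towers=[B; C/F; E/D/A] holding=-
step 3 (pickup(B)): towers=[C/F; E/D/A] holding=B
step 4 (stack(B, F)): towers=[C/F/B; E/D/A] holding=-
step 5 (unstack(A, D)): towers=[C/F/B; E/D] holding=A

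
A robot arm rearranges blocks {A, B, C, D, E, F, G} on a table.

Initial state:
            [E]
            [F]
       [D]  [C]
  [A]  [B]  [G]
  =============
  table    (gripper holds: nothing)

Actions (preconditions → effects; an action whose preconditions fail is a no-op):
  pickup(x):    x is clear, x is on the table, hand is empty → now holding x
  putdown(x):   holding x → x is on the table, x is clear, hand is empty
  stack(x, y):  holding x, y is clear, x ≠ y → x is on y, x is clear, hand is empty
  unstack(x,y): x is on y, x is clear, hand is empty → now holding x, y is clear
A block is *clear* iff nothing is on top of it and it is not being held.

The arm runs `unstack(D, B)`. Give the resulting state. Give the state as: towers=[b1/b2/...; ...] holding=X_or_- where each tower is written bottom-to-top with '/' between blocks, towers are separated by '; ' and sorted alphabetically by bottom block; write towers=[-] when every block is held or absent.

before: towers=[A; B/D; G/C/F/E] holding=-
pre[unstack(D, B)]: on(D,B) yes, clear(D) yes, handempty yes
all met → apply unstack(D, B)
after:  towers=[A; B; G/C/F/E] holding=D

towers=[A; B; G/C/F/E] holding=D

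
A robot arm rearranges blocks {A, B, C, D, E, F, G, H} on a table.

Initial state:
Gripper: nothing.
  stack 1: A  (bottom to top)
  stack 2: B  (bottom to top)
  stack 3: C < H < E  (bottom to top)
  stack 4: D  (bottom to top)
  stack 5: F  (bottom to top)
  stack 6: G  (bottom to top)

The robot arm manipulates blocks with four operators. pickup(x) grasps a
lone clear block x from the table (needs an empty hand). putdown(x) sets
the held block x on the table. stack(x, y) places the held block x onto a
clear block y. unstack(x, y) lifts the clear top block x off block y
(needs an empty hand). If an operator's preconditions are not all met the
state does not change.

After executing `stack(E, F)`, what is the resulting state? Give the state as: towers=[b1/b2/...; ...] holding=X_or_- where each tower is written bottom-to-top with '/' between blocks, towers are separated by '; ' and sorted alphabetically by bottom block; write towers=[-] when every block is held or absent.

before: towers=[A; B; C/H/E; D; F; G] holding=-
pre[stack(E, F)]: holding(E) fail, clear(F) ok, E≠F ok
holding(E) unmet → stack(E, F) is a no-op
after:  towers=[A; B; C/H/E; D; F; G] holding=-

towers=[A; B; C/H/E; D; F; G] holding=-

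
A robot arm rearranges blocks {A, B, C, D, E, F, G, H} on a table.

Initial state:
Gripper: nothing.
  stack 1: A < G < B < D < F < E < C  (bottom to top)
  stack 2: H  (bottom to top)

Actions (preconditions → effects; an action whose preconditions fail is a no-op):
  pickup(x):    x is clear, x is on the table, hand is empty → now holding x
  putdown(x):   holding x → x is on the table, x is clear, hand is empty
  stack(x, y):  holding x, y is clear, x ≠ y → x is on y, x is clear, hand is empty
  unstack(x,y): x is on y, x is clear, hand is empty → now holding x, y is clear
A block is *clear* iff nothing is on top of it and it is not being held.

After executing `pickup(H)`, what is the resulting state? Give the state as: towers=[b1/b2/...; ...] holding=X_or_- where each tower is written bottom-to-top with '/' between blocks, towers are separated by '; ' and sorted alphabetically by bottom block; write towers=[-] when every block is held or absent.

before: towers=[A/G/B/D/F/E/C; H] holding=-
pre[pickup(H)]: clear(H) ok, ontable(H) ok, handempty ok
all met → apply pickup(H)
after:  towers=[A/G/B/D/F/E/C] holding=H

towers=[A/G/B/D/F/E/C] holding=H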